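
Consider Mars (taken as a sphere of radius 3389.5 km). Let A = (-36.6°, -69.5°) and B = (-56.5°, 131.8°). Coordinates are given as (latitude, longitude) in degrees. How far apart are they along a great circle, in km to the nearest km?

In radians: φ₁ = -0.6388, φ₂ = -0.9861, Δλ = -158.700° = -2.7698 rad.
cos c = sin φ₁ sin φ₂ + cos φ₁ cos φ₂ cos Δλ = (-0.5962)(-0.8339) + (0.8028)(0.5519)(-0.9317) = 0.08435,
so c = arccos(0.08435) = 1.48635 rad.
Distance = R·c = 3389.5 × 1.4863 ≈ 5038 km.

5038 km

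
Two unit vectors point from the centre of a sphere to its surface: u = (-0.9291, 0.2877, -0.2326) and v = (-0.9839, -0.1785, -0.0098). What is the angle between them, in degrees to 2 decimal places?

u·v = 0.8651; |u| = 1.0001, |v| = 1.0000.
cos θ = (u·v)/(|u||v|) = 0.8650, so θ = 30.12°.

30.12°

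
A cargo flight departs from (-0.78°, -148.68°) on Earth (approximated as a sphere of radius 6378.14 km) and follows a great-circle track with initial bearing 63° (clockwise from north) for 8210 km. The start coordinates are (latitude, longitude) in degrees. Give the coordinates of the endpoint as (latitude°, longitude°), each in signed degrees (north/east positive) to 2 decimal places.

Angular distance δ = d/R = 8210/6378.14 = 1.28721 rad; initial bearing θ = 1.0996 rad.
sin φ₂ = sin φ₁ cos δ + cos φ₁ sin δ cos θ = (-0.0136)(0.2798) + (0.9999)(0.9601)(0.4540) = 0.4320, so φ₂ = 25.60°.
Δλ = atan2(sin θ sin δ cos φ₁, cos δ − sin φ₁ sin φ₂) = atan2(0.8553, 0.2857) = 71.531°.
λ₂ = -148.680° + 71.531° = -77.15°.

25.60°, -77.15°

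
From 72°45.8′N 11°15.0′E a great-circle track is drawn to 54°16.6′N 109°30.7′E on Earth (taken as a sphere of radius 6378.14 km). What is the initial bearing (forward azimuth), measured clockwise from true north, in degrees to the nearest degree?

61°

With φ₁ = 1.2700, φ₂ = 0.9473, Δλ = 1.7150 rad, the forward-azimuth formula gives
θ = atan2( sin Δλ cos φ₂ , cos φ₁ sin φ₂ − sin φ₁ cos φ₂ cos Δλ ) = atan2(0.5778, 0.3207) = 60.97°.
So the initial bearing is 61°.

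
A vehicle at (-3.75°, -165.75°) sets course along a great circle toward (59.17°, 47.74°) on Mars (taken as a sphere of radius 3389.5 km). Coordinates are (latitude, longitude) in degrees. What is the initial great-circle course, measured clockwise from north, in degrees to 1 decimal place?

341.2°

With φ₁ = -0.0654, φ₂ = 1.0327, Δλ = -2.5571 rad, the forward-azimuth formula gives
θ = atan2( sin Δλ cos φ₂ , cos φ₁ sin φ₂ − sin φ₁ cos φ₂ cos Δλ ) = atan2(-0.2828, 0.8289) = -18.84°.
Adding 360° brings this into [0°, 360°): 341.2°.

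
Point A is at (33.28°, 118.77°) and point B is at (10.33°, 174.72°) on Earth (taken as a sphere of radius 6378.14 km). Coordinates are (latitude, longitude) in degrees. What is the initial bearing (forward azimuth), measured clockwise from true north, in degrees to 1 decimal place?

100.6°

With φ₁ = 0.5808, φ₂ = 0.1803, Δλ = 0.9765 rad, the forward-azimuth formula gives
θ = atan2( sin Δλ cos φ₂ , cos φ₁ sin φ₂ − sin φ₁ cos φ₂ cos Δλ ) = atan2(0.8151, -0.1524) = 100.59°.
So the initial bearing is 100.6°.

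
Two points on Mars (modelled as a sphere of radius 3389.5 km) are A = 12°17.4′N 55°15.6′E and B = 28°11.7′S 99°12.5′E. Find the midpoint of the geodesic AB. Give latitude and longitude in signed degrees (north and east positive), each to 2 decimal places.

Central angle δ = 1.0246 rad. Interpolating on the sphere with fraction f = 0.5:
P = [sin((1−f)δ)·A + sin(fδ)·B] / sin δ = 0.5736·A + 0.5736·B in Cartesian coordinates,
giving P = (0.2385, 0.9597, -0.1489), i.e. latitude -8.56°, longitude 76.04°.

-8.56°, 76.04°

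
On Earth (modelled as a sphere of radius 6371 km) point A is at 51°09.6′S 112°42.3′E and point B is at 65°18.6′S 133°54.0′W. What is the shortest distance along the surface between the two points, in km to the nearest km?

With latitudes φ₁ = -51.160°, φ₂ = -65.310° and longitude difference Δλ = 113.395°:
cos c = sin φ₁ sin φ₂ + cos φ₁ cos φ₂ cos Δλ = (-0.7789)(-0.9086) + (0.6271)(0.4177)(-0.3971) = 0.60368,
so c = arccos(0.60368) = 0.92269 rad.
Distance = R·c = 6371 × 0.9227 ≈ 5878 km.

5878 km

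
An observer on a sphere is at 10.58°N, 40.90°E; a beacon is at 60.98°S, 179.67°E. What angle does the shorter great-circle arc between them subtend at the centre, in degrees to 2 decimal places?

121.28°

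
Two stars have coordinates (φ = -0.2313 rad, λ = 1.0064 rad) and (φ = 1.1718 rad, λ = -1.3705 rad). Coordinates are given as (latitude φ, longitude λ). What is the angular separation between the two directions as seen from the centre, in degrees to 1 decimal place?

119.0°

With latitudes φ₁ = -13.253°, φ₂ = 67.139° and longitude difference Δλ = -136.186°:
Haversine: a = sin²(Δφ/2) + cos φ₁ cos φ₂ sin²(Δλ/2) = 0.4165 + (0.9734)(0.3885)(0.8608) = 0.74205.
Central angle c = 2·arcsin(√a) = 2.07614 rad.
So the angular separation is 119.0°.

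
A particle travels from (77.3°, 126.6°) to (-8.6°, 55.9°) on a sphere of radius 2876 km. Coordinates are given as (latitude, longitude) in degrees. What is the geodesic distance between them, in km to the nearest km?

4731 km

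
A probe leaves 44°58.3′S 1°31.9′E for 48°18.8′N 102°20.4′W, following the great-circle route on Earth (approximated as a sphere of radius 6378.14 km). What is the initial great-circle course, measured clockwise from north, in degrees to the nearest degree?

303°

With φ₁ = -0.7849, φ₂ = 0.8432, Δλ = -1.8129 rad, the forward-azimuth formula gives
θ = atan2( sin Δλ cos φ₂ , cos φ₁ sin φ₂ − sin φ₁ cos φ₂ cos Δλ ) = atan2(-0.6457, 0.4156) = -57.23°.
Adding 360° brings this into [0°, 360°): 303°.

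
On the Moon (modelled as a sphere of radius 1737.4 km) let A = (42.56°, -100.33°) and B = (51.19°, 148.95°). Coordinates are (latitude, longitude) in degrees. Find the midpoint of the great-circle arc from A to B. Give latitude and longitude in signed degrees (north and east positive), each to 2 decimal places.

61.81°, -149.04°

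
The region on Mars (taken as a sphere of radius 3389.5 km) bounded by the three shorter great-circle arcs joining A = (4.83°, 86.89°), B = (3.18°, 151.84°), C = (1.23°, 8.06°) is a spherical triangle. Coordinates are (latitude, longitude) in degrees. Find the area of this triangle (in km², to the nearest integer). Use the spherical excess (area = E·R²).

Side lengths (central angles): a = 2.5050, b = 1.3747, c = 1.1308 rad; semiperimeter s = 2.5053.
By l'Huilier's theorem, tan(E/4) = √[tan(s/2) tan((s−a)/2) tan((s−b)/2) tan((s−c)/2)], giving spherical excess E = 0.0585 rad.
Area = E·R² = 0.0585 × (3389.5)² ≈ 672311 km².

672311 km²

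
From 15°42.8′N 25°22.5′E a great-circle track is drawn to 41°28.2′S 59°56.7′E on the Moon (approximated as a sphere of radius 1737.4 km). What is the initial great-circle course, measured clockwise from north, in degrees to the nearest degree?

152°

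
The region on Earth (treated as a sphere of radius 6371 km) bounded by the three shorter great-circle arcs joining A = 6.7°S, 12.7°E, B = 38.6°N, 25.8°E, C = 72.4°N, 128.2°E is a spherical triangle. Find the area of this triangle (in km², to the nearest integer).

1158055 km²

Side lengths (central angles): a = 0.9957, b = 1.8137, c = 0.8187 rad; semiperimeter s = 1.8140.
By l'Huilier's theorem, tan(E/4) = √[tan(s/2) tan((s−a)/2) tan((s−b)/2) tan((s−c)/2)], giving spherical excess E = 0.0285 rad.
Area = E·R² = 0.0285 × (6371)² ≈ 1158055 km².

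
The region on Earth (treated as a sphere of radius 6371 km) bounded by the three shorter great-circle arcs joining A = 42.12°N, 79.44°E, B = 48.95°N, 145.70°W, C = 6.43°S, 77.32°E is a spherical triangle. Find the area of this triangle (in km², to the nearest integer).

19959482 km²

Side lengths (central angles): a = 2.1671, b = 0.8480, c = 1.4079 rad; semiperimeter s = 2.2115.
By l'Huilier's theorem, tan(E/4) = √[tan(s/2) tan((s−a)/2) tan((s−b)/2) tan((s−c)/2)], giving spherical excess E = 0.4917 rad.
Area = E·R² = 0.4917 × (6371)² ≈ 19959482 km².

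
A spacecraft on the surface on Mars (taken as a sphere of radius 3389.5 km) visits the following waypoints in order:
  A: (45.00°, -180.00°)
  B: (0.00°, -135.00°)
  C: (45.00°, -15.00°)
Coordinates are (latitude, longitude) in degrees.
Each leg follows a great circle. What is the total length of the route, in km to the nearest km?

10099 km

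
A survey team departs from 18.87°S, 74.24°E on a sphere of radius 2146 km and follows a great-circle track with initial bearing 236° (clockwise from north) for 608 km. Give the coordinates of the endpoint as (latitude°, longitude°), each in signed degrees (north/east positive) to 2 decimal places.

Angular distance δ = d/R = 608/2146 = 0.28332 rad; initial bearing θ = 4.1190 rad.
sin φ₂ = sin φ₁ cos δ + cos φ₁ sin δ cos θ = (-0.3234)(0.9601) + (0.9463)(0.2795)(-0.5592) = -0.4584, so φ₂ = -27.29°.
Δλ = atan2(sin θ sin δ cos φ₁, cos δ − sin φ₁ sin φ₂) = atan2(-0.2193, 0.8119) = -15.116°.
λ₂ = 74.240° − 15.116° = 59.12°.

-27.29°, 59.12°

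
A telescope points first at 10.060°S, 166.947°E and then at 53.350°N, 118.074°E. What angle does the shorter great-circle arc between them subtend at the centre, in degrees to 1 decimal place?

Let φ₁ = -0.1756 rad, φ₂ = 0.9311 rad, and Δλ = -0.8530 rad.
cos c = sin φ₁ sin φ₂ + cos φ₁ cos φ₂ cos Δλ = (-0.1747)(0.8023) + (0.9846)(0.5969)(0.6577) = 0.24643,
so c = arccos(0.24643) = 1.32180 rad.
So the angular separation is 75.7°.

75.7°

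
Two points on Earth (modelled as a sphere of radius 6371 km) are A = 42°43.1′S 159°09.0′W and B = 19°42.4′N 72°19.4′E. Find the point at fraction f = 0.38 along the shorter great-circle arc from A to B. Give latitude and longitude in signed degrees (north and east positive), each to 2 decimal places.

-33.32°, 137.12°

Central angle δ = 2.2911 rad. Interpolating on the sphere with fraction f = 0.38:
P = [sin((1−f)δ)·A + sin(fδ)·B] / sin δ = 1.3154·A + 1.0174·B in Cartesian coordinates,
giving P = (-0.6123, 0.5686, -0.5493), i.e. latitude -33.32°, longitude 137.12°.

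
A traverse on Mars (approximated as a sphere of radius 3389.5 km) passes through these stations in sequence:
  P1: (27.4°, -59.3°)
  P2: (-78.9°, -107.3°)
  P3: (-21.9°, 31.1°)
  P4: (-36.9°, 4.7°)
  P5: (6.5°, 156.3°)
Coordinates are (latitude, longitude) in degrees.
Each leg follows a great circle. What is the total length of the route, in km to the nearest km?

20921 km

Leg P1→P2: central angle 1.9148 rad, distance 6490.1 km.
Leg P2→P3: central angle 1.3362 rad, distance 4529.1 km.
Leg P3→P4: central angle 0.4766 rad, distance 1615.5 km.
Leg P4→P5: central angle 2.4448 rad, distance 8286.6 km.
Total: 6490.1 + 4529.1 + 1615.5 + 8286.6 ≈ 20921 km.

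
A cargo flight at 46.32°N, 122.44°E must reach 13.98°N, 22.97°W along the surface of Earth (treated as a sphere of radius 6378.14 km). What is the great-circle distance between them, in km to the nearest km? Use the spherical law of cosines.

In radians: φ₁ = 0.8084, φ₂ = 0.2440, Δλ = -145.410° = -2.5379 rad.
cos c = sin φ₁ sin φ₂ + cos φ₁ cos φ₂ cos Δλ = (0.7232)(0.2416) + (0.6906)(0.9704)(-0.8232) = -0.37700,
so c = arccos(-0.37700) = 1.95735 rad.
Distance = R·c = 6378.14 × 1.9573 ≈ 12484 km.

12484 km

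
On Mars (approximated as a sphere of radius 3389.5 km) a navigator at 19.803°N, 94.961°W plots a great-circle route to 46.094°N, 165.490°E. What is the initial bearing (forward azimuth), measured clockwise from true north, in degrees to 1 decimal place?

316.3°

Δλ = -99.549° = -1.7375 rad.
y = sin Δλ · cos φ₂ = (-0.9861)(0.6935) = -0.6839
x = cos φ₁ sin φ₂ − sin φ₁ cos φ₂ cos Δλ = (0.9409)(0.7205) − (0.3388)(0.6935)(-0.1659) = 0.7168
θ = atan2(y, x) = -43.65°; adding 360° gives 316.3°.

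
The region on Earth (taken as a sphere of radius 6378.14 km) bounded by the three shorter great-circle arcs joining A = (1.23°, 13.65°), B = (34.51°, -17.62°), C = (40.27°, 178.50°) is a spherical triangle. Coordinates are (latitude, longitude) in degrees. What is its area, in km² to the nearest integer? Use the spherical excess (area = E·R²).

Side lengths (central angles): a = 1.8109, b = 2.3781, c = 0.7723 rad; semiperimeter s = 2.4807.
By l'Huilier's theorem, tan(E/4) = √[tan(s/2) tan((s−a)/2) tan((s−b)/2) tan((s−c)/2)], giving spherical excess E = 0.9589 rad.
Area = E·R² = 0.9589 × (6378.14)² ≈ 39010584 km².

39010584 km²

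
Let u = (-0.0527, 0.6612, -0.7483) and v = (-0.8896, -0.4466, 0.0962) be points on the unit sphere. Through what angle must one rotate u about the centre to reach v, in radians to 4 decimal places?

u·v = -0.3204; |u| = 1.0000, |v| = 1.0000.
cos θ = (u·v)/(|u||v|) = -0.3204, so θ = 1.8969 rad.

1.8969 rad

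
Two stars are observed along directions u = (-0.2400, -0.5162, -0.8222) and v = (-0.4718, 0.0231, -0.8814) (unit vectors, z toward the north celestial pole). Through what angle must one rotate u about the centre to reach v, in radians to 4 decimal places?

0.5989 rad

u·v = 0.8260; |u| = 1.0000, |v| = 1.0000.
cos θ = (u·v)/(|u||v|) = 0.8260, so θ = 0.5989 rad.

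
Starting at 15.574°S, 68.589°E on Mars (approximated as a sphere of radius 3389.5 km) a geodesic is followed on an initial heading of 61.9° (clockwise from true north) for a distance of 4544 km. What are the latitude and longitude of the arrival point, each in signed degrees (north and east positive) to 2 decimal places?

22.36°, 136.82°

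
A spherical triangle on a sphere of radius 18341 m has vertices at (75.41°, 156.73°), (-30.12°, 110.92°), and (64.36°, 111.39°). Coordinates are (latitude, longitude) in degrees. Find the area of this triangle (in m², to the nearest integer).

77034337 m²

Side lengths (central angles): a = 1.6490, b = 0.3205, c = 1.9111 rad; semiperimeter s = 1.9403.
By l'Huilier's theorem, tan(E/4) = √[tan(s/2) tan((s−a)/2) tan((s−b)/2) tan((s−c)/2)], giving spherical excess E = 0.2290 rad.
Area = E·R² = 0.2290 × (18341)² ≈ 77034337 m².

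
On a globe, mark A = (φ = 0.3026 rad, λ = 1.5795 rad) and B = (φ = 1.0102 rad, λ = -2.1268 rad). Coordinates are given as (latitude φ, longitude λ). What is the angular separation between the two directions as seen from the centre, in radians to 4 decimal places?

In radians: φ₁ = 0.3026, φ₂ = 1.0102, Δλ = 147.645° = 2.5769 rad.
cos c = sin φ₁ sin φ₂ + cos φ₁ cos φ₂ cos Δλ = (0.2980)(0.8469) + (0.9546)(0.5317)(-0.8447) = -0.17635,
so c = arccos(-0.17635) = 1.74807 rad.
So the angular separation is 1.7481 rad.

1.7481 rad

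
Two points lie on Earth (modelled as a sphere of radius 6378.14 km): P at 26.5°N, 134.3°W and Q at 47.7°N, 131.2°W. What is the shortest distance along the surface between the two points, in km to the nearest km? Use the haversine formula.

2375 km

Let φ₁ = 0.4625 rad, φ₂ = 0.8325 rad, and Δλ = 0.0541 rad.
Haversine: a = sin²(Δφ/2) + cos φ₁ cos φ₂ sin²(Δλ/2) = 0.0338 + (0.8949)(0.6730)(0.0007) = 0.03428.
Central angle c = 2·arcsin(√a) = 0.37244 rad.
Distance = R·c = 6378.14 × 0.3724 ≈ 2375 km.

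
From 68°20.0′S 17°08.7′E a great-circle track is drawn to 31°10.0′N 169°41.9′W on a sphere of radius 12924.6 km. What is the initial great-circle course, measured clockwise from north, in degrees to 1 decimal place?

170.3°

With φ₁ = -1.1926, φ₂ = 0.5440, Δλ = 3.0222 rad, the forward-azimuth formula gives
θ = atan2( sin Δλ cos φ₂ , cos φ₁ sin φ₂ − sin φ₁ cos φ₂ cos Δλ ) = atan2(0.1020, -0.5985) = 170.33°.
So the initial bearing is 170.3°.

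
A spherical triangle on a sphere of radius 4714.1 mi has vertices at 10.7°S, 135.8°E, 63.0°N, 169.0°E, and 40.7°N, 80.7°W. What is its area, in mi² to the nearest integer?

Side lengths (central angles): a = 1.0910, b = 2.3745, c = 1.3614 rad; semiperimeter s = 2.4134.
By l'Huilier's theorem, tan(E/4) = √[tan(s/2) tan((s−a)/2) tan((s−b)/2) tan((s−c)/2)], giving spherical excess E = 0.6033 rad.
Area = E·R² = 0.6033 × (4714.1)² ≈ 13407761 mi².

13407761 mi²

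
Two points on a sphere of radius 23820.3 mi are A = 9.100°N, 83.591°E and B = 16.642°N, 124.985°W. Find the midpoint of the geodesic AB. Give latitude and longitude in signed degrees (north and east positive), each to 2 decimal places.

Central angle δ = 2.4743 rad. Interpolating on the sphere with fraction f = 0.5:
P = [sin((1−f)δ)·A + sin(fδ)·B] / sin δ = 1.5268·A + 1.5268·B in Cartesian coordinates,
giving P = (-0.6705, 0.2997, 0.6787), i.e. latitude 42.75°, longitude 155.92°.

42.75°, 155.92°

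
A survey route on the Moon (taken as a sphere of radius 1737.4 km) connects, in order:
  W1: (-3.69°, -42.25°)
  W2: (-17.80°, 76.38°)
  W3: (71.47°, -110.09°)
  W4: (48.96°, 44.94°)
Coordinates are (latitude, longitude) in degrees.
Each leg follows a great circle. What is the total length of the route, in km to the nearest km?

9106 km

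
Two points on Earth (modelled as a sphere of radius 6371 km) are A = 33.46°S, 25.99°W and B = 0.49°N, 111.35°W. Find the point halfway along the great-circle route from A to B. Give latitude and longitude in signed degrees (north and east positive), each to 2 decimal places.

-21.86°, -73.43°

Central angle δ = 1.5080 rad. Interpolating on the sphere with fraction f = 0.5:
P = [sin((1−f)δ)·A + sin(fδ)·B] / sin δ = 0.6859·A + 0.6859·B in Cartesian coordinates,
giving P = (0.2647, -0.8896, -0.3723), i.e. latitude -21.86°, longitude -73.43°.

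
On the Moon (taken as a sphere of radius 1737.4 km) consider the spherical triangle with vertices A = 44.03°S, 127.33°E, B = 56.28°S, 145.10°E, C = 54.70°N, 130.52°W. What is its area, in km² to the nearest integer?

1914748 km²

Side lengths (central angles): a = 2.2750, b = 2.2846, c = 0.2902 rad; semiperimeter s = 2.4249.
By l'Huilier's theorem, tan(E/4) = √[tan(s/2) tan((s−a)/2) tan((s−b)/2) tan((s−c)/2)], giving spherical excess E = 0.6343 rad.
Area = E·R² = 0.6343 × (1737.4)² ≈ 1914748 km².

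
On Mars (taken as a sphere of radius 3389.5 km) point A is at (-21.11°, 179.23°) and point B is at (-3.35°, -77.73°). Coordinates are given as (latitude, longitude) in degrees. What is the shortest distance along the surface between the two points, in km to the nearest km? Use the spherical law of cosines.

5969 km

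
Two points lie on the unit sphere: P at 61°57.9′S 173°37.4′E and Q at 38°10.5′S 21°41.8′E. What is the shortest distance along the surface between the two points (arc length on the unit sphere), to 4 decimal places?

Let φ₁ = -1.0815 rad, φ₂ = -0.6663 rad, and Δλ = -2.6516 rad.
cos c = sin φ₁ sin φ₂ + cos φ₁ cos φ₂ cos Δλ = (-0.8827)(-0.6181) + (0.4700)(0.7861)(-0.8823) = 0.21953,
so c = arccos(0.21953) = 1.34947 rad.
On the unit sphere the arc length equals the central angle: 1.3495.

1.3495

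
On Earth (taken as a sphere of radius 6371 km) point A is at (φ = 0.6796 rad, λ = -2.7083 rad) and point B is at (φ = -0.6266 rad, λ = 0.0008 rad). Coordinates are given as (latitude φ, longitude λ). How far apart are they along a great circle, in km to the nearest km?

With latitudes φ₁ = 38.938°, φ₂ = -35.902° and longitude difference Δλ = 155.220°:
cos c = sin φ₁ sin φ₂ + cos φ₁ cos φ₂ cos Δλ = (0.6285)(-0.5864) + (0.7778)(0.8100)(-0.9079) = -0.94058,
so c = arccos(-0.94058) = 2.79514 rad.
Distance = R·c = 6371 × 2.7951 ≈ 17808 km.

17808 km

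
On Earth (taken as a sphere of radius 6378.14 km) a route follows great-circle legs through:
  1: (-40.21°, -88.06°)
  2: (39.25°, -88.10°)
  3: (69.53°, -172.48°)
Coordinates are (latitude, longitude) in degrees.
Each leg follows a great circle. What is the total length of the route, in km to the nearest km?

14605 km

Leg 1→2: central angle 1.3868 rad, distance 8845.5 km.
Leg 2→3: central angle 0.9030 rad, distance 5759.3 km.
Total: 8845.5 + 5759.3 ≈ 14605 km.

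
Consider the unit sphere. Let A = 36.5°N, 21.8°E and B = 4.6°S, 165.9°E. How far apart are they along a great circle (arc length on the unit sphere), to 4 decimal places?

2.3417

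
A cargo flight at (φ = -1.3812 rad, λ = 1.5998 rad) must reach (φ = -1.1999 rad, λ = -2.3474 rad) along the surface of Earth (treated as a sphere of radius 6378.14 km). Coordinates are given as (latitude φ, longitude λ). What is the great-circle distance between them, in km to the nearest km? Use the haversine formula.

3314 km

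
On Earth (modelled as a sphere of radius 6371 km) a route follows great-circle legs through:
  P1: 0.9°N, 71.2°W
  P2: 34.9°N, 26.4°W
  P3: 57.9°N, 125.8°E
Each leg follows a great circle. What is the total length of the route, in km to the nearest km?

15355 km

Leg P1→P2: central angle 0.9387 rad, distance 5980.2 km.
Leg P2→P3: central angle 1.4715 rad, distance 9374.8 km.
Total: 5980.2 + 9374.8 ≈ 15355 km.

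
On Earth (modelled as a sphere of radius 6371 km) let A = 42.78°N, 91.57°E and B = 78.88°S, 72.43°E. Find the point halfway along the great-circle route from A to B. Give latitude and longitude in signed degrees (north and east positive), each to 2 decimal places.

The central angle between A and B is δ = 2.1326 rad.
With f = 0.5, the slerp weights are sin((1−f)δ)/sin δ = 1.0344 and sin(fδ)/sin δ = 1.0344.
Weighted sum of the unit vectors: (1.0344)·(-0.0201,0.7337,0.6792) + (1.0344)·(0.0582,0.1839,-0.9812) = (0.0394, 0.9491, -0.3124).
Converting back: φ = atan2(z, √(x²+y²)) = -18.21°, λ = atan2(y, x) = 87.62°.

-18.21°, 87.62°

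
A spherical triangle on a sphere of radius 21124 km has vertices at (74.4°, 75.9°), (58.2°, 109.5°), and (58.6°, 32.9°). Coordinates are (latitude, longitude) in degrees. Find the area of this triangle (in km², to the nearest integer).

26663227 km²

Side lengths (central angles): a = 0.6615, b = 0.3909, c = 0.3579 rad; semiperimeter s = 0.7052.
By l'Huilier's theorem, tan(E/4) = √[tan(s/2) tan((s−a)/2) tan((s−b)/2) tan((s−c)/2)], giving spherical excess E = 0.0598 rad.
Area = E·R² = 0.0598 × (21124)² ≈ 26663227 km².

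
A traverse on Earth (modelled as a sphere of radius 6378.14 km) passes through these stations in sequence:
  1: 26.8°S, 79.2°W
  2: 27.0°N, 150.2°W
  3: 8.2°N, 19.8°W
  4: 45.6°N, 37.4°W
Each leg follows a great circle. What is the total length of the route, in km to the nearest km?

27574 km

Leg 1→2: central angle 1.5165 rad, distance 9672.7 km.
Leg 2→3: central angle 2.1023 rad, distance 13408.7 km.
Leg 3→4: central angle 0.7044 rad, distance 4492.8 km.
Total: 9672.7 + 13408.7 + 4492.8 ≈ 27574 km.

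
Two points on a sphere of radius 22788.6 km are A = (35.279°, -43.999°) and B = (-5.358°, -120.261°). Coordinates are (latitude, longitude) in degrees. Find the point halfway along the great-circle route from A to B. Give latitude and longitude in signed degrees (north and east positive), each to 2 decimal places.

18.71°, -86.57°

Central angle δ = 1.4313 rad. Interpolating on the sphere with fraction f = 0.5:
P = [sin((1−f)δ)·A + sin(fδ)·B] / sin δ = 0.6625·A + 0.6625·B in Cartesian coordinates,
giving P = (0.0566, -0.9455, 0.3208), i.e. latitude 18.71°, longitude -86.57°.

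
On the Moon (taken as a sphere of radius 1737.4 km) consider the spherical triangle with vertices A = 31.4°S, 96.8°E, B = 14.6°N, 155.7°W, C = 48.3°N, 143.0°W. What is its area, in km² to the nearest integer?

2860894 km²

Side lengths (central angles): a = 0.6160, b = 2.3113, c = 1.9603 rad; semiperimeter s = 2.4438.
By l'Huilier's theorem, tan(E/4) = √[tan(s/2) tan((s−a)/2) tan((s−b)/2) tan((s−c)/2)], giving spherical excess E = 0.9478 rad.
Area = E·R² = 0.9478 × (1737.4)² ≈ 2860894 km².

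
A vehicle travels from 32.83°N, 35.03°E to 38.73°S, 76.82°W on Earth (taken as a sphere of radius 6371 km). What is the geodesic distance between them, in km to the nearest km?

In radians: φ₁ = 0.5730, φ₂ = -0.6760, Δλ = -111.850° = -1.9522 rad.
Haversine: a = sin²(Δφ/2) + cos φ₁ cos φ₂ sin²(Δλ/2) = 0.3418 + (0.8403)(0.7801)(0.6861) = 0.79158.
Central angle c = 2·arcsin(√a) = 2.19341 rad.
Distance = R·c = 6371 × 2.1934 ≈ 13974 km.

13974 km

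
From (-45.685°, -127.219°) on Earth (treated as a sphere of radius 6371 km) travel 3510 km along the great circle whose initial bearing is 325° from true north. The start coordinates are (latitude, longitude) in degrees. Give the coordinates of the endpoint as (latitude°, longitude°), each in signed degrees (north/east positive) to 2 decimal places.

Angular distance δ = d/R = 3510/6371 = 0.55093 rad; initial bearing θ = 5.6723 rad.
sin φ₂ = sin φ₁ cos δ + cos φ₁ sin δ cos θ = (-0.7155)(0.8520) + (0.6986)(0.5235)(0.8192) = -0.3101, so φ₂ = -18.06°.
Δλ = atan2(sin θ sin δ cos φ₁, cos δ − sin φ₁ sin φ₂) = atan2(-0.2098, 0.6302) = -18.411°.
λ₂ = -127.219° − 18.411° = -145.63°.

-18.06°, -145.63°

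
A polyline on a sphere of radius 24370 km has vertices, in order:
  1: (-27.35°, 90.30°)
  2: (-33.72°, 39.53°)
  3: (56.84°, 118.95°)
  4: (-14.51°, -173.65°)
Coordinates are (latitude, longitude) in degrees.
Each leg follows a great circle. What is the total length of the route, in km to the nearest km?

104855 km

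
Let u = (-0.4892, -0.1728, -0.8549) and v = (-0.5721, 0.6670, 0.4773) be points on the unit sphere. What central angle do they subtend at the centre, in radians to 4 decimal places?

1.8167 rad

u·v = -0.2434; |u| = 1.0000, |v| = 1.0000.
cos θ = (u·v)/(|u||v|) = -0.2434, so θ = 1.8167 rad.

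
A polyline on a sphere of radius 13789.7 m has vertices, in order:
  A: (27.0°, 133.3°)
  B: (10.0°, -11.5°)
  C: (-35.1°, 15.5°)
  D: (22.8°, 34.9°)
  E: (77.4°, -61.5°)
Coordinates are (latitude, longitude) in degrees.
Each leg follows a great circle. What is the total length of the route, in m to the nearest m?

74945 m

Leg A→B: central angle 2.2629 rad, distance 31205.2 m.
Leg B→C: central angle 0.9045 rad, distance 12473.2 m.
Leg C→D: central angle 1.0603 rad, distance 14621.8 m.
Leg D→E: central angle 1.2071 rad, distance 16645.0 m.
Total: 31205.2 + 12473.2 + 14621.8 + 16645.0 ≈ 74945 m.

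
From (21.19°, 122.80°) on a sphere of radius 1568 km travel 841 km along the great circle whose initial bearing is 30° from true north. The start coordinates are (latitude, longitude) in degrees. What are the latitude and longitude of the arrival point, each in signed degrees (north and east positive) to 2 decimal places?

46.33°, 144.52°

Angular distance δ = d/R = 841/1568 = 0.53635 rad; initial bearing θ = 0.5236 rad.
sin φ₂ = sin φ₁ cos δ + cos φ₁ sin δ cos θ = (0.3615)(0.8596) + (0.9324)(0.5110)(0.8660) = 0.7233, so φ₂ = 46.33°.
Δλ = atan2(sin θ sin δ cos φ₁, cos δ − sin φ₁ sin φ₂) = atan2(0.2382, 0.5981) = 21.717°.
λ₂ = 122.800° + 21.717° = 144.52°.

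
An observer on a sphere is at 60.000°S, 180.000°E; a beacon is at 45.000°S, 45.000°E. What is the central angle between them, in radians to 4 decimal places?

With latitudes φ₁ = -60.000°, φ₂ = -45.000° and longitude difference Δλ = -135.000°:
Haversine: a = sin²(Δφ/2) + cos φ₁ cos φ₂ sin²(Δλ/2) = 0.0170 + (0.5000)(0.7071)(0.8536) = 0.31881.
Central angle c = 2·arcsin(√a) = 1.19998 rad.
So the angular separation is 1.2000 rad.

1.2000 rad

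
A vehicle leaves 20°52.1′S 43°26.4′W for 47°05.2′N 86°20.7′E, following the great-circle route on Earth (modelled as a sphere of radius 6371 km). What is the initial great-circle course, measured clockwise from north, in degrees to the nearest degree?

With φ₁ = -0.3642, φ₂ = 0.8218, Δλ = 2.2652 rad, the forward-azimuth formula gives
θ = atan2( sin Δλ cos φ₂ , cos φ₁ sin φ₂ − sin φ₁ cos φ₂ cos Δλ ) = atan2(0.5232, 0.5291) = 44.68°.
So the initial bearing is 45°.

45°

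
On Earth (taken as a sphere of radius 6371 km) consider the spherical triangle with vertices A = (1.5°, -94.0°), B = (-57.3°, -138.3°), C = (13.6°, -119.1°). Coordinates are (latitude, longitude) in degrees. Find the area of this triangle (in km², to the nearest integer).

Side lengths (central angles): a = 1.2682, b = 0.4821, c = 1.1977 rad; semiperimeter s = 1.4740.
By l'Huilier's theorem, tan(E/4) = √[tan(s/2) tan((s−a)/2) tan((s−b)/2) tan((s−c)/2)], giving spherical excess E = 0.3351 rad.
Area = E·R² = 0.3351 × (6371)² ≈ 13600498 km².

13600498 km²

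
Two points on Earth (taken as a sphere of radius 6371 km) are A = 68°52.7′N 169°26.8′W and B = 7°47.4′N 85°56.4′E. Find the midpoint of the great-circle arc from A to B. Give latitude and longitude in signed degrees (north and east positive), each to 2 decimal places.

47.91°, 107.12°

The central angle between A and B is δ = 1.5344 rad.
With f = 0.5, the slerp weights are sin((1−f)δ)/sin δ = 0.6946 and sin(fδ)/sin δ = 0.6946.
Weighted sum of the unit vectors: (0.6946)·(-0.3543,-0.0660,0.9328) + (0.6946)·(0.0701,0.9883,0.1355) = (-0.1973, 0.6406, 0.7421).
Converting back: φ = atan2(z, √(x²+y²)) = 47.91°, λ = atan2(y, x) = 107.12°.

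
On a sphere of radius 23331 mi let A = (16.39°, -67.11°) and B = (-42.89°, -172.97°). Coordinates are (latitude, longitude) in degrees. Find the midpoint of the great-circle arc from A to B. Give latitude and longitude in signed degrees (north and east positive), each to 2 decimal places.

-21.04°, -109.98°

Central angle δ = 1.9651 rad. Interpolating on the sphere with fraction f = 0.5:
P = [sin((1−f)δ)·A + sin(fδ)·B] / sin δ = 0.9010·A + 0.9010·B in Cartesian coordinates,
giving P = (-0.3190, -0.8771, -0.3590), i.e. latitude -21.04°, longitude -109.98°.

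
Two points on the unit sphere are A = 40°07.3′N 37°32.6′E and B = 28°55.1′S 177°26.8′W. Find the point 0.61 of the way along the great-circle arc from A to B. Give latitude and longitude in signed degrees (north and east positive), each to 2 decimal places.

7.25°, 135.13°

Central angle δ = 2.6060 rad. Interpolating on the sphere with fraction f = 0.61:
P = [sin((1−f)δ)·A + sin(fδ)·B] / sin δ = 1.6659·A + 1.9591·B in Cartesian coordinates,
giving P = (-0.7031, 0.6998, 0.1262), i.e. latitude 7.25°, longitude 135.13°.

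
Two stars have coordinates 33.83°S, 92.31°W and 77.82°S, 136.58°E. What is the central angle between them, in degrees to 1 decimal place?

In radians: φ₁ = -0.5904, φ₂ = -1.3582, Δλ = -131.110° = -2.2883 rad.
Haversine: a = sin²(Δφ/2) + cos φ₁ cos φ₂ sin²(Δλ/2) = 0.1403 + (0.8307)(0.2110)(0.8288) = 0.28552.
Central angle c = 2·arcsin(√a) = 1.12745 rad.
So the angular separation is 64.6°.

64.6°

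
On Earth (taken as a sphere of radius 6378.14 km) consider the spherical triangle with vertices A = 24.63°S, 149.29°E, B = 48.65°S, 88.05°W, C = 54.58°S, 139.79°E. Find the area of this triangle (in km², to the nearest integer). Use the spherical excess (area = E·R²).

13144829 km²

Side lengths (central angles): a = 1.2081, b = 0.5370, c = 1.5820 rad; semiperimeter s = 1.6636.
By l'Huilier's theorem, tan(E/4) = √[tan(s/2) tan((s−a)/2) tan((s−b)/2) tan((s−c)/2)], giving spherical excess E = 0.3231 rad.
Area = E·R² = 0.3231 × (6378.14)² ≈ 13144829 km².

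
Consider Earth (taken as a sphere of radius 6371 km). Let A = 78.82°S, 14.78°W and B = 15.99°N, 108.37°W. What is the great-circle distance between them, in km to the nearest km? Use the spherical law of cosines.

With latitudes φ₁ = -78.820°, φ₂ = 15.990° and longitude difference Δλ = -93.590°:
cos c = sin φ₁ sin φ₂ + cos φ₁ cos φ₂ cos Δλ = (-0.9810)(0.2755) + (0.1939)(0.9613)(-0.0626) = -0.28191,
so c = arccos(-0.28191) = 1.85658 rad.
Distance = R·c = 6371 × 1.8566 ≈ 11828 km.

11828 km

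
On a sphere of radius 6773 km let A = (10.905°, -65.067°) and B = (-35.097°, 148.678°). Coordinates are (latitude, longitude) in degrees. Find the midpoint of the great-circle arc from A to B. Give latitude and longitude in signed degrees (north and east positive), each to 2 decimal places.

-35.27°, -121.50°

The central angle between A and B is δ = 2.4604 rad.
With f = 0.5, the slerp weights are sin((1−f)δ)/sin δ = 1.4968 and sin(fδ)/sin δ = 1.4968.
Weighted sum of the unit vectors: (1.4968)·(0.4139,-0.8904,0.1892) + (1.4968)·(-0.6989,0.4253,-0.5750) = (-0.4266, -0.6961, -0.5774).
Converting back: φ = atan2(z, √(x²+y²)) = -35.27°, λ = atan2(y, x) = -121.50°.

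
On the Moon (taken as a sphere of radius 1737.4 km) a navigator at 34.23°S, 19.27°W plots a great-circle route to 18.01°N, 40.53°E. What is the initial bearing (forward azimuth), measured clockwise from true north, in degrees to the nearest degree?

57°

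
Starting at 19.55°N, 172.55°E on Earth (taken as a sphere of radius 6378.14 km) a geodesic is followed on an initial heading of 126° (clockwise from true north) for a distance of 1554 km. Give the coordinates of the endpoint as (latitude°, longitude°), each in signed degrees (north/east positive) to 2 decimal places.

Angular distance δ = d/R = 1554/6378.14 = 0.24364 rad; initial bearing θ = 2.1991 rad.
sin φ₂ = sin φ₁ cos δ + cos φ₁ sin δ cos θ = (0.3346)(0.9705) + (0.9423)(0.2412)(-0.5878) = 0.1911, so φ₂ = 11.02°.
Δλ = atan2(sin θ sin δ cos φ₁, cos δ − sin φ₁ sin φ₂) = atan2(0.1839, 0.9065) = 11.469°.
λ₂ = 172.550° + 11.469° = 184.02° → -175.98° after wrapping to (−180°, 180°].

11.02°, -175.98°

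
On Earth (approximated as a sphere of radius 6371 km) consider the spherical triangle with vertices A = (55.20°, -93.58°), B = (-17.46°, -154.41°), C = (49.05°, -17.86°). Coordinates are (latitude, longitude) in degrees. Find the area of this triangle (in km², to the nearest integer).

7914461 km²

Side lengths (central angles): a = 2.3192, b = 0.7778, c = 1.5518 rad; semiperimeter s = 2.3244.
By l'Huilier's theorem, tan(E/4) = √[tan(s/2) tan((s−a)/2) tan((s−b)/2) tan((s−c)/2)], giving spherical excess E = 0.1950 rad.
Area = E·R² = 0.1950 × (6371)² ≈ 7914461 km².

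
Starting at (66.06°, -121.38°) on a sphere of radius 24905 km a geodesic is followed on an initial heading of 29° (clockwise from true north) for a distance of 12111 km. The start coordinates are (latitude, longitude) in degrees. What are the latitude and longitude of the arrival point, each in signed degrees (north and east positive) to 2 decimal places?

76.88°, -27.63°

Angular distance δ = d/R = 12111/24905 = 0.48629 rad; initial bearing θ = 0.5061 rad.
sin φ₂ = sin φ₁ cos δ + cos φ₁ sin δ cos θ = (0.9140)(0.8841) + (0.4058)(0.4673)(0.8746) = 0.9739, so φ₂ = 76.88°.
Δλ = atan2(sin θ sin δ cos φ₁, cos δ − sin φ₁ sin φ₂) = atan2(0.0919, -0.0060) = 93.749°.
λ₂ = -121.380° + 93.749° = -27.63°.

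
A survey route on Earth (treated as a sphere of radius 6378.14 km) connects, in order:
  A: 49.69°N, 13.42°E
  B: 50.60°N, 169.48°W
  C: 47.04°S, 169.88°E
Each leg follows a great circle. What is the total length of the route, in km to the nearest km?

Leg A→B: central angle 1.3907 rad, distance 8869.9 km.
Leg B→C: central angle 1.7322 rad, distance 11048.3 km.
Total: 8869.9 + 11048.3 ≈ 19918 km.

19918 km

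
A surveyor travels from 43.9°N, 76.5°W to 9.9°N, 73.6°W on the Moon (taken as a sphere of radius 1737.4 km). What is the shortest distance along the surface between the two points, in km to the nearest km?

With latitudes φ₁ = 43.900°, φ₂ = 9.900° and longitude difference Δλ = 2.900°:
cos c = sin φ₁ sin φ₂ + cos φ₁ cos φ₂ cos Δλ = (0.6934)(0.1719) + (0.7206)(0.9851)(0.9987) = 0.82813,
so c = arccos(0.82813) = 0.59504 rad.
Distance = R·c = 1737.4 × 0.5950 ≈ 1034 km.

1034 km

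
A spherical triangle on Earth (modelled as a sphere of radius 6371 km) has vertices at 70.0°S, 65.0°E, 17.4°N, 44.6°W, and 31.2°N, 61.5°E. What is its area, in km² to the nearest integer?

Side lengths (central angles): a = 1.6423, b = 1.7668, c = 1.9720 rad; semiperimeter s = 2.6905.
By l'Huilier's theorem, tan(E/4) = √[tan(s/2) tan((s−a)/2) tan((s−b)/2) tan((s−c)/2)], giving spherical excess E = 2.4060 rad.
Area = E·R² = 2.4060 × (6371)² ≈ 97656883 km².

97656883 km²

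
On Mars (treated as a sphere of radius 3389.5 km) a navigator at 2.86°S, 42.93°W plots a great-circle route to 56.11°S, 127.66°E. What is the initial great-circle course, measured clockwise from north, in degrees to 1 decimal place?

173.9°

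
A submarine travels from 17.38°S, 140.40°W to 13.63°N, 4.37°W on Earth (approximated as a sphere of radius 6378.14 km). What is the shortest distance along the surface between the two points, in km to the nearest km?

15312 km

Let φ₁ = -0.3033 rad, φ₂ = 0.2379 rad, and Δλ = 2.3742 rad.
cos c = sin φ₁ sin φ₂ + cos φ₁ cos φ₂ cos Δλ = (-0.2987)(0.2357) + (0.9543)(0.9718)(-0.7197) = -0.73789,
so c = arccos(-0.73789) = 2.40074 rad.
Distance = R·c = 6378.14 × 2.4007 ≈ 15312 km.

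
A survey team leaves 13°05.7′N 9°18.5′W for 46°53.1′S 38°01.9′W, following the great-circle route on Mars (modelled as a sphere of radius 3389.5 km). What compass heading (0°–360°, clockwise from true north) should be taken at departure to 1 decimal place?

Δλ = -28.723° = -0.5013 rad.
y = sin Δλ · cos φ₂ = (-0.4806)(0.6835) = -0.3285
x = cos φ₁ sin φ₂ − sin φ₁ cos φ₂ cos Δλ = (0.9740)(-0.7300) − (0.2266)(0.6835)(0.8770) = -0.8468
θ = atan2(y, x) = -158.80°; adding 360° gives 201.2°.

201.2°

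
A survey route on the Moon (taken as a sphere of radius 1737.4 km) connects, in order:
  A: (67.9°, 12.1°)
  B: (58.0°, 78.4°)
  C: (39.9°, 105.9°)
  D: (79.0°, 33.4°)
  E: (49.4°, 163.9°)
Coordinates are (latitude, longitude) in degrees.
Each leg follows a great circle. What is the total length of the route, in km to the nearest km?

4586 km

Leg A→B: central angle 0.5239 rad, distance 910.2 km.
Leg B→C: central angle 0.4404 rad, distance 765.1 km.
Leg C→D: central angle 0.8316 rad, distance 1444.8 km.
Leg D→E: central angle 0.8437 rad, distance 1465.9 km.
Total: 910.2 + 765.1 + 1444.8 + 1465.9 ≈ 4586 km.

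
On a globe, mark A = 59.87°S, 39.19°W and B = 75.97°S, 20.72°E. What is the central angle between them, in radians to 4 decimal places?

0.4508 rad

Let φ₁ = -1.0449 rad, φ₂ = -1.3259 rad, and Δλ = 1.0456 rad.
cos c = sin φ₁ sin φ₂ + cos φ₁ cos φ₂ cos Δλ = (-0.8649)(-0.9702) + (0.5020)(0.2424)(0.5014) = 0.90010,
so c = arccos(0.90010) = 0.45080 rad.
So the angular separation is 0.4508 rad.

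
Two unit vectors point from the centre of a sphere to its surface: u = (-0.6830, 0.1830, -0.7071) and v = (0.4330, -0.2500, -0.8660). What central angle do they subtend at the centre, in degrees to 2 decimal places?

u·v = 0.2709; |u| = 1.0000, |v| = 1.0000.
cos θ = (u·v)/(|u||v|) = 0.2709, so θ = 74.28°.

74.28°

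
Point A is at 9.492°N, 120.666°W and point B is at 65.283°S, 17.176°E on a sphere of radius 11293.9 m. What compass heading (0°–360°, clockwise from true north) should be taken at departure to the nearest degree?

Δλ = 137.842° = 2.4058 rad.
y = sin Δλ · cos φ₂ = (0.6712)(0.4181) = 0.2806
x = cos φ₁ sin φ₂ − sin φ₁ cos φ₂ cos Δλ = (0.9863)(-0.9084) − (0.1649)(0.4181)(-0.7413) = -0.8448
θ = atan2(y, x) = 161.62°, so the bearing is 162°.

162°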